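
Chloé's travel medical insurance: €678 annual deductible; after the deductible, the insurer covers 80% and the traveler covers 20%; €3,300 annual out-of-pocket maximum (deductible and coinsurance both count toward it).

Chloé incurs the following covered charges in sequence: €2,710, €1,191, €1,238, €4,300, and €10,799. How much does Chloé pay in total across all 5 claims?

Claim 1 — €2,710: deductible takes €678, €2,032 remains; coinsurance €2,032 × 20% = €406.40. Traveler pays €1,084.40; OOP now €1,084.40.
Claim 2 — €1,191: 20% coinsurance on €1,191 = €238.20. Traveler owes €238.20 (running OOP €1,322.60).
Claim 3 — €1,238: deductible met; 20% of €1,238 = €247.60. Traveler owes €247.60 (running OOP €1,570.20).
Claim 4 — €4,300: deductible already satisfied, so traveler's share is 20% × €4,300 = €860. Cost to traveler: €860. OOP to date €2,430.20.
Claim 5 — €10,799: 20% coinsurance on €10,799 = €2,159.80. Adding that to €2,430.20 gives €4,590, past the €3,300 cap; traveler pays only €3,300 − €2,430.20 = €869.80.
Summing the traveler's payments: €1,084.40 + €238.20 + €247.60 + €860 + €869.80 = €3,300.

€3,300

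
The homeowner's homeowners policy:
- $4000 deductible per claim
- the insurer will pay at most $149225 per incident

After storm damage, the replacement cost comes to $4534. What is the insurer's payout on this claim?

Less the $4000 deductible: $4534 − $4000 = $534.
$534 ≤ $149225, so the limit doesn't bind; insurer pays $534.

$534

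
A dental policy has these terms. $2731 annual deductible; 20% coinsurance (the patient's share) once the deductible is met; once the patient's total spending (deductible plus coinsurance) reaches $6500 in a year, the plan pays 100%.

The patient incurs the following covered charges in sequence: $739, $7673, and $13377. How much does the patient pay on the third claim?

$2632.80

Claim 1 — $739: entire amount goes to the deductible. Patient pays $739; OOP now $739.
Claim 2 — $7673: $1992 finishes the deductible; $5681 goes to coinsurance; 20% of $5681 = $1136.20. Patient owes $3128.20 (running OOP $3867.20).
Claim 3 — $13377: deductible met; 20% of $13377 = $2675.40. Adding that to $3867.20 gives $6542.60, past the $6500 cap; patient pays only $6500 − $3867.20 = $2632.80.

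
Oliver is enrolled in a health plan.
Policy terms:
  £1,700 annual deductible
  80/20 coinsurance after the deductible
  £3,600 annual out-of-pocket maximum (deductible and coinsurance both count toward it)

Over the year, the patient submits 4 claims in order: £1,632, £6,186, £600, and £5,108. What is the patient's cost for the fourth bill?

Claim 1 (£1,632): entire amount goes to the deductible. Patient pays £1,632; OOP now £1,632.
Claim 2 (£6,186): £68 finishes the deductible; £6,118 goes to coinsurance; 20% of £6,118 = £1,223.60. Cost to patient: £1,291.60. OOP to date £2,923.60.
Claim 3 (£600): deductible met; 20% of £600 = £120. Patient owes £120 (running OOP £3,043.60).
Claim 4 (£5,108): deductible met; 20% of £5,108 = £1,021.60. That would push OOP to £4,065.20, over the £3,600 cap, so patient pays £3,600 − £3,043.60 = £556.40.

£556.40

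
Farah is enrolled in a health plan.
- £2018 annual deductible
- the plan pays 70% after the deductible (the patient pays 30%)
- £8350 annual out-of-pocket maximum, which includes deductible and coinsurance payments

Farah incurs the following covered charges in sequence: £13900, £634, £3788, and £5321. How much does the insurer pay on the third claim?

#1 (£13900): £2018 finishes the deductible; £11882 goes to coinsurance; coinsurance £11882 × 30% = £3564.60. Patient pays £5582.60; OOP now £5582.60. Plan pays £13900 − £5582.60 = £8317.40.
#2 (£634): deductible already satisfied, so patient's share is 30% × £634 = £190.20. Patient pays £190.20; OOP now £5772.80. Insurer: £634 − £190.20 = £443.80.
#3 (£3788): deductible already satisfied, so patient's share is 30% × £3788 = £1136.40. Patient pays £1136.40; OOP now £6909.20. Insurer: £3788 − £1136.40 = £2651.60.

£2651.60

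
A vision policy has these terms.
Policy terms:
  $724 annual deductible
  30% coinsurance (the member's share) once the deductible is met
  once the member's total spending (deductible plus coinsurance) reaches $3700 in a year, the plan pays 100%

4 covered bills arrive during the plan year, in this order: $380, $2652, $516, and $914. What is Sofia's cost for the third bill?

$154.80

Claim 1 — $380: fully absorbed by the deductible. Member owes $380 (running OOP $380).
Claim 2 — $2652: $344 finishes the deductible; $2308 goes to coinsurance; coinsurance $2308 × 30% = $692.40. Member owes $1036.40 (running OOP $1416.40).
Claim 3 — $516: deductible already satisfied, so member's share is 30% × $516 = $154.80. Cost to member: $154.80. OOP to date $1571.20.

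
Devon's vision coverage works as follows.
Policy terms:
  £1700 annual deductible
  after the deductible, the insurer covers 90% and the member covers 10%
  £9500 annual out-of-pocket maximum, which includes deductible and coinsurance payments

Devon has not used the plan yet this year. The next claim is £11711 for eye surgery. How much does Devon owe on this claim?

£2701.10

Deductible not yet touched, so the first £1700 of the bill goes to the deductible.
That leaves £11711 − £1700 = £10011 for coinsurance.
10% of £10011 = £1001.10 falls to the member.
That puts the member's cost at £1700 + £1001.10 = £2701.10 before any cap.
Year-to-date out-of-pocket becomes £0 + £2701.10 = £2701.10, still under the £9500 maximum, so no cap applies.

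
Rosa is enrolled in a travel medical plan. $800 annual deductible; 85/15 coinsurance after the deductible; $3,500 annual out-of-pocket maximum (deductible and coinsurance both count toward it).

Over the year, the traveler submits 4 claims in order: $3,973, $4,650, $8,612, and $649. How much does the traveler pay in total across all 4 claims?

$3,362.60

#1 ($3,973): $800 finishes the deductible; $3,173 goes to coinsurance; traveler's 15% is $475.95. Cost to traveler: $1,275.95. OOP to date $1,275.95.
#2 ($4,650): deductible already satisfied, so traveler's share is 15% × $4,650 = $697.50. Traveler owes $697.50 (running OOP $1,973.45).
#3 ($8,612): deductible met; 15% of $8,612 = $1,291.80. Cost to traveler: $1,291.80. OOP to date $3,265.25.
#4 ($649): deductible met; 15% of $649 = $97.35. Traveler pays $97.35; OOP now $3,362.60.
Summing the traveler's payments: $1,275.95 + $697.50 + $1,291.80 + $97.35 = $3,362.60.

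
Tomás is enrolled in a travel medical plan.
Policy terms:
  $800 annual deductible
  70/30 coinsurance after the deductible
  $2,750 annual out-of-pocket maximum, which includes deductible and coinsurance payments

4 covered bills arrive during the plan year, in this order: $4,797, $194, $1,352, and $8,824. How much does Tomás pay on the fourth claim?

Claim 1 — $4,797: deductible takes $800, $3,997 remains; traveler's 30% is $1,199.10. Cost to traveler: $1,999.10. OOP to date $1,999.10.
Claim 2 — $194: deductible met; 30% of $194 = $58.20. Traveler pays $58.20; OOP now $2,057.30.
Claim 3 — $1,352: 30% coinsurance on $1,352 = $405.60. Cost to traveler: $405.60. OOP to date $2,462.90.
Claim 4 — $8,824: deductible already satisfied, so traveler's share is 30% × $8,824 = $2,647.20. Adding that to $2,462.90 gives $5,110.10, past the $2,750 cap; traveler pays only $2,750 − $2,462.90 = $287.10.

$287.10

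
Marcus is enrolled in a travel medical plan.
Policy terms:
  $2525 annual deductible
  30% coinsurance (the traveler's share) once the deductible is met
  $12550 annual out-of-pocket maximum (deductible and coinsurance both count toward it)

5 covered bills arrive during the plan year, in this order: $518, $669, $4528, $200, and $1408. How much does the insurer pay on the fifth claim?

$985.60

Claim 1 ($518): fully absorbed by the deductible. Traveler pays $518; OOP now $518. Insurer: $518 − $518 = $0.
Claim 2 ($669): fully absorbed by the deductible. Traveler pays $669; OOP now $1187. Insurer: $669 − $669 = $0.
Claim 3 ($4528): $1338 finishes the deductible; $3190 goes to coinsurance; 30% of $3190 = $957. Traveler owes $2295 (running OOP $3482). Plan pays $4528 − $2295 = $2233.
Claim 4 ($200): 30% coinsurance on $200 = $60. Traveler pays $60; OOP now $3542. Plan pays $200 − $60 = $140.
Claim 5 ($1408): 30% coinsurance on $1408 = $422.40. Traveler pays $422.40; OOP now $3964.40. Plan pays $1408 − $422.40 = $985.60.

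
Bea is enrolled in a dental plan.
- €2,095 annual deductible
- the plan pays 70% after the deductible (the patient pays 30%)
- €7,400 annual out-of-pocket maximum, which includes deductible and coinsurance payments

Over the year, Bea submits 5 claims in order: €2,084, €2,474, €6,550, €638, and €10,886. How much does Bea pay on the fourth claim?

€191.40

Claim 1 (€2,084): all of it applies to the deductible. Patient pays €2,084; OOP now €2,084.
Claim 2 (€2,474): €11 finishes the deductible; €2,463 goes to coinsurance; patient's 30% is €738.90. Cost to patient: €749.90. OOP to date €2,833.90.
Claim 3 (€6,550): deductible already satisfied, so patient's share is 30% × €6,550 = €1,965. Cost to patient: €1,965. OOP to date €4,798.90.
Claim 4 (€638): 30% coinsurance on €638 = €191.40. Cost to patient: €191.40. OOP to date €4,990.30.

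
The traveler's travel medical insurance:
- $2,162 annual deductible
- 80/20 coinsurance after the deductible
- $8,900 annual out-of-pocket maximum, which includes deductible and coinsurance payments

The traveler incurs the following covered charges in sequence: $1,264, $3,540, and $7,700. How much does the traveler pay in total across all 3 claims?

#1 ($1,264): entire amount goes to the deductible. Traveler pays $1,264; OOP now $1,264.
#2 ($3,540): $898 finishes the deductible; $2,642 goes to coinsurance; 20% of $2,642 = $528.40. Cost to traveler: $1,426.40. OOP to date $2,690.40.
#3 ($7,700): 20% coinsurance on $7,700 = $1,540. Traveler owes $1,540 (running OOP $4,230.40).
Summing the traveler's payments: $1,264 + $1,426.40 + $1,540 = $4,230.40.

$4,230.40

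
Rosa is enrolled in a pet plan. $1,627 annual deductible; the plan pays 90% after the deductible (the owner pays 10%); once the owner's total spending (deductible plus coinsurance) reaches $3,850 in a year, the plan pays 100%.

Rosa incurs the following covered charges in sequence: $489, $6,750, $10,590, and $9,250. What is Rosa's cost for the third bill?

$1,059

Claim 1 — $489: all of it applies to the deductible. Owner pays $489; OOP now $489.
Claim 2 — $6,750: $1,138 finishes the deductible; $5,612 goes to coinsurance; 10% of $5,612 = $561.20. Cost to owner: $1,699.20. OOP to date $2,188.20.
Claim 3 — $10,590: 10% coinsurance on $10,590 = $1,059. Owner pays $1,059; OOP now $3,247.20.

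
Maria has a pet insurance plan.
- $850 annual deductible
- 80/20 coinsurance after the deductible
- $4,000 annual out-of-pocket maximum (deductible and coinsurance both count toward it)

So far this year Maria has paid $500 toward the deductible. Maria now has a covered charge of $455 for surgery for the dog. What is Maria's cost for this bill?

$371

Remaining deductible: $850 − $500 = $350.
After the $350 deductible portion, $455 − $350 = $105 is subject to coinsurance.
Coinsurance: $105 × 20% = $21.
That puts the owner's cost at $350 + $21 = $371 before any cap.
Total out-of-pocket so far would be $500 + $371 = $871, below the $4,000 cap — no reduction.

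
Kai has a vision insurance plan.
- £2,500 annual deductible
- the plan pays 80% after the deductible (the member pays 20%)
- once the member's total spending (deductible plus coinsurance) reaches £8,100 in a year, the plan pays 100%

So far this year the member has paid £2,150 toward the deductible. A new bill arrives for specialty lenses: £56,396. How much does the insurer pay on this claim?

Remaining deductible: £2,500 − £2,150 = £350.
The remaining £56,046 (= £56,396 − £350) moves to coinsurance.
Member's 20% share of £56,046 is £11,209.20.
Member responsibility before any cap: £350 + £11,209.20 = £11,559.20.
That would bring total out-of-pocket to £13,709.20, past the £8,100 cap. The member is capped at £8,100 − £2,150 = £5,950 on this claim.
Insurer pays the balance: £56,396 − £5,950 = £50,446.

£50,446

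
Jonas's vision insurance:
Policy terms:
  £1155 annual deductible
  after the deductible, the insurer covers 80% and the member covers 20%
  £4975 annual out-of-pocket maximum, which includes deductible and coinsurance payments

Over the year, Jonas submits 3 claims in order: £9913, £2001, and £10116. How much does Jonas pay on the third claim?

#1 (£9913): deductible takes £1155, £8758 remains; coinsurance £8758 × 20% = £1751.60. Member pays £2906.60; OOP now £2906.60.
#2 (£2001): deductible met; 20% of £2001 = £400.20. Cost to member: £400.20. OOP to date £3306.80.
#3 (£10116): 20% coinsurance on £10116 = £2023.20. That would push OOP to £5330, over the £4975 cap, so member pays £4975 − £3306.80 = £1668.20.

£1668.20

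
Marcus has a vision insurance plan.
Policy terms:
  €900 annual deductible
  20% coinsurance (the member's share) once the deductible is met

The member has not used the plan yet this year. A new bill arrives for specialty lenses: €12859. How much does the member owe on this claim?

Nothing has been paid toward the €900 deductible, so the first €900 of this charge is applied there.
The remaining €11959 (= €12859 − €900) moves to coinsurance.
Member's 20% share of €11959 is €2391.80.
That puts the member's cost at €900 + €2391.80 = €3291.80.

€3291.80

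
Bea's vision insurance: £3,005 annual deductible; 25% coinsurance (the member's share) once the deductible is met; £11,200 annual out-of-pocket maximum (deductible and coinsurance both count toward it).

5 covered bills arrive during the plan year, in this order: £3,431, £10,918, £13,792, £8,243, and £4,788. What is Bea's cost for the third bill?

£3,448

Bill 1, £3,431: £3,005 finishes the deductible; £426 goes to coinsurance; member's 25% is £106.50. Member owes £3,111.50 (running OOP £3,111.50).
Bill 2, £10,918: 25% coinsurance on £10,918 = £2,729.50. Cost to member: £2,729.50. OOP to date £5,841.
Bill 3, £13,792: deductible already satisfied, so member's share is 25% × £13,792 = £3,448. Member owes £3,448 (running OOP £9,289).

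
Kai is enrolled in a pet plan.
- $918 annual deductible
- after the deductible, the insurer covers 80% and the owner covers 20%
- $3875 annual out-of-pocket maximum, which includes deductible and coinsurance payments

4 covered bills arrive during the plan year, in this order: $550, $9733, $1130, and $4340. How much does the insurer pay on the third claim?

#1 ($550): fully absorbed by the deductible. Cost to owner: $550. OOP to date $550. Plan pays $550 − $550 = $0.
#2 ($9733): $368 finishes the deductible; $9365 goes to coinsurance; owner's 20% is $1873. Owner owes $2241 (running OOP $2791). Plan pays $9733 − $2241 = $7492.
#3 ($1130): deductible already satisfied, so owner's share is 20% × $1130 = $226. Cost to owner: $226. OOP to date $3017. Insurer: $1130 − $226 = $904.

$904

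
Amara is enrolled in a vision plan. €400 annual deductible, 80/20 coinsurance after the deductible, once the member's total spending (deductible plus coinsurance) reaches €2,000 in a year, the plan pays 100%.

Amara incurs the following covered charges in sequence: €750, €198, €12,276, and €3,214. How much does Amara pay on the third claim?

Bill 1, €750: €400 finishes the deductible; €350 goes to coinsurance; coinsurance €350 × 20% = €70. Member owes €470 (running OOP €470).
Bill 2, €198: deductible met; 20% of €198 = €39.60. Member owes €39.60 (running OOP €509.60).
Bill 3, €12,276: deductible met; 20% of €12,276 = €2,455.20. That would push OOP to €2,964.80, over the €2,000 cap, so member pays €2,000 − €509.60 = €1,490.40.

€1,490.40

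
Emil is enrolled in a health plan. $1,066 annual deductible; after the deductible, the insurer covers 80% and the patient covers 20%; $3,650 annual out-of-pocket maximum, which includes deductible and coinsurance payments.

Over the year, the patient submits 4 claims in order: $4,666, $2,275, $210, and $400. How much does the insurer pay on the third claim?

$168

Claim 1 — $4,666: $1,066 to deductible, leaving $3,600; patient's 20% is $720. Cost to patient: $1,786. OOP to date $1,786. Insurer: $4,666 − $1,786 = $2,880.
Claim 2 — $2,275: deductible already satisfied, so patient's share is 20% × $2,275 = $455. Patient owes $455 (running OOP $2,241). Insurer: $2,275 − $455 = $1,820.
Claim 3 — $210: 20% coinsurance on $210 = $42. Cost to patient: $42. OOP to date $2,283. Insurer: $210 − $42 = $168.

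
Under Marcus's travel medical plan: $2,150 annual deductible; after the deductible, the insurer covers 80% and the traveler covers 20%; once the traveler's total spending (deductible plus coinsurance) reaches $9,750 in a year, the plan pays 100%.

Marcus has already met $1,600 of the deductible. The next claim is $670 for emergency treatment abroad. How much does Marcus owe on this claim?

Deductible still to meet: $2,150 − $1,600 = $550.
That leaves $670 − $550 = $120 for coinsurance.
20% of $120 = $24 falls to the traveler.
That puts the traveler's cost at $550 + $24 = $574 before any cap.
Total out-of-pocket so far would be $1,600 + $574 = $2,174, below the $9,750 cap — no reduction.

$574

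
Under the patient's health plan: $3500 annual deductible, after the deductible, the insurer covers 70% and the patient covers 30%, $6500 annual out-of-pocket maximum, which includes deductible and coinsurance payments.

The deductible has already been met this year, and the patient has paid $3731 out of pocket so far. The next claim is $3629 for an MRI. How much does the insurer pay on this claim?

With the deductible met, the entire $3629 is subject to coinsurance.
30% of $3629 = $1088.70 falls to the patient.
Cumulative spending $3731 + $1088.70 = $4819.70 stays under the $6500 maximum.
Insurer pays the balance: $3629 − $1088.70 = $2540.30.

$2540.30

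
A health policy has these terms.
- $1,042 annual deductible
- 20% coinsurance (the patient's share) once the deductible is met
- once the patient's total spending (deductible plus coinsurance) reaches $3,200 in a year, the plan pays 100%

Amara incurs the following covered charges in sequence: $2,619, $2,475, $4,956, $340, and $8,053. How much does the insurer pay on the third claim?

$3,964.80

#1 ($2,619): $1,042 finishes the deductible; $1,577 goes to coinsurance; patient's 20% is $315.40. Patient owes $1,357.40 (running OOP $1,357.40). Plan pays $2,619 − $1,357.40 = $1,261.60.
#2 ($2,475): 20% coinsurance on $2,475 = $495. Patient owes $495 (running OOP $1,852.40). Plan pays $2,475 − $495 = $1,980.
#3 ($4,956): deductible already satisfied, so patient's share is 20% × $4,956 = $991.20. Cost to patient: $991.20. OOP to date $2,843.60. Plan pays $4,956 − $991.20 = $3,964.80.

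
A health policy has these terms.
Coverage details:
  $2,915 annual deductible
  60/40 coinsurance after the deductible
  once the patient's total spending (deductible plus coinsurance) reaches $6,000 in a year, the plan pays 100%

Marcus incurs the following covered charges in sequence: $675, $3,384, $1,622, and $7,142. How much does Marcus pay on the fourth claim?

Claim 1 — $675: all of it applies to the deductible. Cost to patient: $675. OOP to date $675.
Claim 2 — $3,384: deductible takes $2,240, $1,144 remains; coinsurance $1,144 × 40% = $457.60. Patient owes $2,697.60 (running OOP $3,372.60).
Claim 3 — $1,622: deductible met; 40% of $1,622 = $648.80. Patient pays $648.80; OOP now $4,021.40.
Claim 4 — $7,142: deductible met; 40% of $7,142 = $2,856.80. Adding that to $4,021.40 gives $6,878.20, past the $6,000 cap; patient pays only $6,000 − $4,021.40 = $1,978.60.

$1,978.60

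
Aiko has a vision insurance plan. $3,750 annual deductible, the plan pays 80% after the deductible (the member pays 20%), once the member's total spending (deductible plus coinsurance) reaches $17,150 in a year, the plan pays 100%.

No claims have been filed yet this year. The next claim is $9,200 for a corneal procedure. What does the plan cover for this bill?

Nothing has been paid toward the $3,750 deductible, so the first $3,750 of this charge is applied there.
After the $3,750 deductible portion, $9,200 − $3,750 = $5,450 is subject to coinsurance.
Coinsurance: $5,450 × 20% = $1,090.
Member responsibility before any cap: $3,750 + $1,090 = $4,840.
Year-to-date out-of-pocket becomes $0 + $4,840 = $4,840, still under the $17,150 maximum, so no cap applies.
The insurer covers the remainder: $9,200 − $4,840 = $4,360.

$4,360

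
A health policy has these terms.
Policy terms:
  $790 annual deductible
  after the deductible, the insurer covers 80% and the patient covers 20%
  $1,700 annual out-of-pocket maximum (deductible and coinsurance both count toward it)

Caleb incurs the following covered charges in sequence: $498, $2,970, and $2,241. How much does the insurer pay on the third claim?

#1 ($498): fully absorbed by the deductible. Patient owes $498 (running OOP $498). Plan pays $498 − $498 = $0.
#2 ($2,970): $292 to deductible, leaving $2,678; 20% of $2,678 = $535.60. Patient owes $827.60 (running OOP $1,325.60). Insurer: $2,970 − $827.60 = $2,142.40.
#3 ($2,241): deductible met; 20% of $2,241 = $448.20. Adding that to $1,325.60 gives $1,773.80, past the $1,700 cap; patient pays only $1,700 − $1,325.60 = $374.40. Plan pays $2,241 − $374.40 = $1,866.60.

$1,866.60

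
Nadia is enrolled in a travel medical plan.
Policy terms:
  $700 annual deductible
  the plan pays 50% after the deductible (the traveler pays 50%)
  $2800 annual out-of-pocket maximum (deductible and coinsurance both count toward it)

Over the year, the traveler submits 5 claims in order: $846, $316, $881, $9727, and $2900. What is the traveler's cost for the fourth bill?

$1428.50

#1 ($846): deductible takes $700, $146 remains; traveler's 50% is $73. Cost to traveler: $773. OOP to date $773.
#2 ($316): deductible met; 50% of $316 = $158. Traveler pays $158; OOP now $931.
#3 ($881): 50% coinsurance on $881 = $440.50. Traveler owes $440.50 (running OOP $1371.50).
#4 ($9727): deductible already satisfied, so traveler's share is 50% × $9727 = $4863.50. OOP would hit $6235 > $2800, so the cap limits the traveler to $2800 − $1371.50 = $1428.50.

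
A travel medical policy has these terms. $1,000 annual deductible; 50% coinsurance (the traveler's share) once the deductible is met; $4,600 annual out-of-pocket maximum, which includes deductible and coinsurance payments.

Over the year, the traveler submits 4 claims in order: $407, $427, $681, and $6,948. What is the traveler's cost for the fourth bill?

$3,342.50

Claim 1 — $407: all of it applies to the deductible. Cost to traveler: $407. OOP to date $407.
Claim 2 — $427: fully absorbed by the deductible. Traveler owes $427 (running OOP $834).
Claim 3 — $681: $166 finishes the deductible; $515 goes to coinsurance; 50% of $515 = $257.50. Traveler owes $423.50 (running OOP $1,257.50).
Claim 4 — $6,948: deductible already satisfied, so traveler's share is 50% × $6,948 = $3,474. Adding that to $1,257.50 gives $4,731.50, past the $4,600 cap; traveler pays only $4,600 − $1,257.50 = $3,342.50.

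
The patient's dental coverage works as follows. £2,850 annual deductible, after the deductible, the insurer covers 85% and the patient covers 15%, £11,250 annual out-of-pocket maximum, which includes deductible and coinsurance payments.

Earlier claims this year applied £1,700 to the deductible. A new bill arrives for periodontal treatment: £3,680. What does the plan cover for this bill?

£1,700 of the £2,850 deductible is already met, leaving £1,150.
After the £1,150 deductible portion, £3,680 − £1,150 = £2,530 is subject to coinsurance.
15% of £2,530 = £379.50 falls to the patient.
So the patient owes £1,150 + £379.50 = £1,529.50 before any cap.
Year-to-date out-of-pocket becomes £1,700 + £1,529.50 = £3,229.50, still under the £11,250 maximum, so no cap applies.
The insurer covers the remainder: £3,680 − £1,529.50 = £2,150.50.

£2,150.50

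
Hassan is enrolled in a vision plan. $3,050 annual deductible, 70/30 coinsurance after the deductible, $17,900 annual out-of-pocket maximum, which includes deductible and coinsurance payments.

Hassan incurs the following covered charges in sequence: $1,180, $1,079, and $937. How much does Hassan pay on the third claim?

Bill 1, $1,180: entire amount goes to the deductible. Cost to member: $1,180. OOP to date $1,180.
Bill 2, $1,079: fully absorbed by the deductible. Cost to member: $1,079. OOP to date $2,259.
Bill 3, $937: deductible takes $791, $146 remains; member's 30% is $43.80. Cost to member: $834.80. OOP to date $3,093.80.

$834.80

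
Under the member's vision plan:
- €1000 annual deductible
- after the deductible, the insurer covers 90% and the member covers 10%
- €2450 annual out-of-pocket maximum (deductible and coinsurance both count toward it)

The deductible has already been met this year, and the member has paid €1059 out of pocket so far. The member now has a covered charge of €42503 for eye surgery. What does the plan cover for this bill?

With the deductible met, the entire €42503 is subject to coinsurance.
10% of €42503 = €4250.30 falls to the member.
That would bring total out-of-pocket to €5309.30, past the €2450 cap. The member is capped at €2450 − €1059 = €1391 on this claim.
The insurer covers the remainder: €42503 − €1391 = €41112.

€41112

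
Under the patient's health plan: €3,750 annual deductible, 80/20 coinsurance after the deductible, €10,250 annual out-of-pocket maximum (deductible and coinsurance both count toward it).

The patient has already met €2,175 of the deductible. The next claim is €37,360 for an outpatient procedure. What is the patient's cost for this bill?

€8,075

Remaining deductible: €3,750 − €2,175 = €1,575.
That leaves €37,360 − €1,575 = €35,785 for coinsurance.
Patient's 20% share of €35,785 is €7,157.
So the patient owes €1,575 + €7,157 = €8,732 before any cap.
Adding €8,732 to the €2,175 already spent would give €10,907, which exceeds the €10,250 cap; the patient pays just €10,250 − €2,175 = €8,075.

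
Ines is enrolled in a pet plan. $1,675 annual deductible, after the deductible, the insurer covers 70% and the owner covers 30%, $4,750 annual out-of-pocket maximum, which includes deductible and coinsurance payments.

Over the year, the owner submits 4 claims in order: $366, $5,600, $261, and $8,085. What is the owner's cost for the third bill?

$78.30

Claim 1 — $366: all of it applies to the deductible. Owner owes $366 (running OOP $366).
Claim 2 — $5,600: deductible takes $1,309, $4,291 remains; owner's 30% is $1,287.30. Cost to owner: $2,596.30. OOP to date $2,962.30.
Claim 3 — $261: deductible already satisfied, so owner's share is 30% × $261 = $78.30. Owner pays $78.30; OOP now $3,040.60.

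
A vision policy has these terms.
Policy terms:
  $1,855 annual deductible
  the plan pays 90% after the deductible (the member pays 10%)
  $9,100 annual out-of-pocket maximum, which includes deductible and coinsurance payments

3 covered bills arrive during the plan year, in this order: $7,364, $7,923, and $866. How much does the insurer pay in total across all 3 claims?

Bill 1, $7,364: deductible takes $1,855, $5,509 remains; 10% of $5,509 = $550.90. Cost to member: $2,405.90. OOP to date $2,405.90. Plan pays $7,364 − $2,405.90 = $4,958.10.
Bill 2, $7,923: deductible already satisfied, so member's share is 10% × $7,923 = $792.30. Member owes $792.30 (running OOP $3,198.20). Plan pays $7,923 − $792.30 = $7,130.70.
Bill 3, $866: deductible met; 10% of $866 = $86.60. Member owes $86.60 (running OOP $3,284.80). Plan pays $866 − $86.60 = $779.40.
Insurer total: $4,958.10 + $7,130.70 + $779.40 = $12,868.20.

$12,868.20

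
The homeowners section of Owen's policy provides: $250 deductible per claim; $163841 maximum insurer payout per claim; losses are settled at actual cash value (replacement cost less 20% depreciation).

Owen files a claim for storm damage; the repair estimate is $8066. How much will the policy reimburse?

Depreciate 20%: the covered value is $8066 × 0.8 = $6452.80.
Less the $250 deductible: $6452.80 − $250 = $6202.80.
$6202.80 is within the $163841 limit, so the insurer pays $6202.80.

$6202.80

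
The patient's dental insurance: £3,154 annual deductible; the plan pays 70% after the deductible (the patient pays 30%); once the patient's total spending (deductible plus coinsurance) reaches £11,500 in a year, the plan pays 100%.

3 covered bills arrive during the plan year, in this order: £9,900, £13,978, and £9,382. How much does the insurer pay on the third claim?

#1 (£9,900): deductible takes £3,154, £6,746 remains; coinsurance £6,746 × 30% = £2,023.80. Patient pays £5,177.80; OOP now £5,177.80. Insurer: £9,900 − £5,177.80 = £4,722.20.
#2 (£13,978): deductible met; 30% of £13,978 = £4,193.40. Patient pays £4,193.40; OOP now £9,371.20. Insurer: £13,978 − £4,193.40 = £9,784.60.
#3 (£9,382): deductible met; 30% of £9,382 = £2,814.60. Adding that to £9,371.20 gives £12,185.80, past the £11,500 cap; patient pays only £11,500 − £9,371.20 = £2,128.80. Insurer: £9,382 − £2,128.80 = £7,253.20.

£7,253.20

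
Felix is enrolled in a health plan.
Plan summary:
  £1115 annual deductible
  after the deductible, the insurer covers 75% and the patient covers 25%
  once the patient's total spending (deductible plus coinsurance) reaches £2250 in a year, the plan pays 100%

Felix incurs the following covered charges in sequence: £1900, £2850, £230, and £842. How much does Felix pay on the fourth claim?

#1 (£1900): deductible takes £1115, £785 remains; 25% of £785 = £196.25. Patient pays £1311.25; OOP now £1311.25.
#2 (£2850): deductible already satisfied, so patient's share is 25% × £2850 = £712.50. Cost to patient: £712.50. OOP to date £2023.75.
#3 (£230): deductible already satisfied, so patient's share is 25% × £230 = £57.50. Patient owes £57.50 (running OOP £2081.25).
#4 (£842): deductible met; 25% of £842 = £210.50. That would push OOP to £2291.75, over the £2250 cap, so patient pays £2250 − £2081.25 = £168.75.

£168.75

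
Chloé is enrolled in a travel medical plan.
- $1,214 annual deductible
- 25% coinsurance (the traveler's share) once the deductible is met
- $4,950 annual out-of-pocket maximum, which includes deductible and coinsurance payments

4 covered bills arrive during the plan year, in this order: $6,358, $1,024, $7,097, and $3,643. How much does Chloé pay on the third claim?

Bill 1, $6,358: $1,214 to deductible, leaving $5,144; coinsurance $5,144 × 25% = $1,286. Traveler pays $2,500; OOP now $2,500.
Bill 2, $1,024: deductible already satisfied, so traveler's share is 25% × $1,024 = $256. Cost to traveler: $256. OOP to date $2,756.
Bill 3, $7,097: deductible met; 25% of $7,097 = $1,774.25. Traveler owes $1,774.25 (running OOP $4,530.25).

$1,774.25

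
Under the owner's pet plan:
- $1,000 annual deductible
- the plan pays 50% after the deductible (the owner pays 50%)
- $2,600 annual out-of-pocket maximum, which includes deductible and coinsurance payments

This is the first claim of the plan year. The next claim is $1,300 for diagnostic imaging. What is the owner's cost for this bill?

The full $1,000 deductible is still open; $1,000 of this bill applies to it.
After the $1,000 deductible portion, $1,300 − $1,000 = $300 is subject to coinsurance.
Owner's 50% share of $300 is $150.
So the owner owes $1,000 + $150 = $1,150 before any cap.
Year-to-date out-of-pocket becomes $0 + $1,150 = $1,150, still under the $2,600 maximum, so no cap applies.

$1,150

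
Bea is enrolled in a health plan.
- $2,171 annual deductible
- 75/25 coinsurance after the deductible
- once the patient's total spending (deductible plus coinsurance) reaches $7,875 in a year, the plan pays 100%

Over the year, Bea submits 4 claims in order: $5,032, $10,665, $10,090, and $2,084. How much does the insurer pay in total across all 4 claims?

#1 ($5,032): $2,171 finishes the deductible; $2,861 goes to coinsurance; patient's 25% is $715.25. Cost to patient: $2,886.25. OOP to date $2,886.25. Insurer: $5,032 − $2,886.25 = $2,145.75.
#2 ($10,665): deductible already satisfied, so patient's share is 25% × $10,665 = $2,666.25. Patient owes $2,666.25 (running OOP $5,552.50). Insurer: $10,665 − $2,666.25 = $7,998.75.
#3 ($10,090): deductible met; 25% of $10,090 = $2,522.50. That would push OOP to $8,075, over the $7,875 cap, so patient pays $7,875 − $5,552.50 = $2,322.50. Plan pays $10,090 − $2,322.50 = $7,767.50.
#4 ($2,084): deductible already satisfied, so patient's share is 25% × $2,084 = $521. Adding that to $7,875 gives $8,396, past the $7,875 cap; patient pays only $7,875 − $7,875 = $0. Insurer: $2,084 − $0 = $2,084.
Insurer total: $2,145.75 + $7,998.75 + $7,767.50 + $2,084 = $19,996.

$19,996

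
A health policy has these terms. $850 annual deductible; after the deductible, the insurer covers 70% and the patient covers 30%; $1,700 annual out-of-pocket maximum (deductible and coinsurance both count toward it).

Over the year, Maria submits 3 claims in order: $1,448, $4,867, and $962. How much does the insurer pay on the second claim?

#1 ($1,448): deductible takes $850, $598 remains; 30% of $598 = $179.40. Cost to patient: $1,029.40. OOP to date $1,029.40. Insurer: $1,448 − $1,029.40 = $418.60.
#2 ($4,867): 30% coinsurance on $4,867 = $1,460.10. Adding that to $1,029.40 gives $2,489.50, past the $1,700 cap; patient pays only $1,700 − $1,029.40 = $670.60. Insurer: $4,867 − $670.60 = $4,196.40.

$4,196.40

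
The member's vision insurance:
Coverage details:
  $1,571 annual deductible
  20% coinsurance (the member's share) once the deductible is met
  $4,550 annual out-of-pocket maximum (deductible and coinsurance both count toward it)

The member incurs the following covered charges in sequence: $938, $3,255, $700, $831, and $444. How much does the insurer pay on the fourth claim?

$664.80

#1 ($938): fully absorbed by the deductible. Member owes $938 (running OOP $938). Insurer: $938 − $938 = $0.
#2 ($3,255): $633 to deductible, leaving $2,622; coinsurance $2,622 × 20% = $524.40. Member owes $1,157.40 (running OOP $2,095.40). Insurer: $3,255 − $1,157.40 = $2,097.60.
#3 ($700): deductible met; 20% of $700 = $140. Member pays $140; OOP now $2,235.40. Insurer: $700 − $140 = $560.
#4 ($831): 20% coinsurance on $831 = $166.20. Cost to member: $166.20. OOP to date $2,401.60. Insurer: $831 − $166.20 = $664.80.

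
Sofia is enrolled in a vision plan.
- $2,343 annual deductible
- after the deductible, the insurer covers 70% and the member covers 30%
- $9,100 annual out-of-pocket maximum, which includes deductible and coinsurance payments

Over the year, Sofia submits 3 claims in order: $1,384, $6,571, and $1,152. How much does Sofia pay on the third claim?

Bill 1, $1,384: fully absorbed by the deductible. Cost to member: $1,384. OOP to date $1,384.
Bill 2, $6,571: deductible takes $959, $5,612 remains; 30% of $5,612 = $1,683.60. Member pays $2,642.60; OOP now $4,026.60.
Bill 3, $1,152: deductible already satisfied, so member's share is 30% × $1,152 = $345.60. Member owes $345.60 (running OOP $4,372.20).

$345.60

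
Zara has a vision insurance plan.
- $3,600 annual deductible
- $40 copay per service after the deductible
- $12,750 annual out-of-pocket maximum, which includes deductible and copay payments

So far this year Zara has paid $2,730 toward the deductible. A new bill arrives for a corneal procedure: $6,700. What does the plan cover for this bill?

$5,790

$2,730 of the $3,600 deductible is already met, leaving $870.
That leaves $6,700 − $870 = $5,830 for the copay.
Copay on this service: $40.
Member responsibility before any cap: $870 + $40 = $910.
Year-to-date out-of-pocket becomes $2,730 + $910 = $3,640, still under the $12,750 maximum, so no cap applies.
Insurer pays the balance: $6,700 − $910 = $5,790.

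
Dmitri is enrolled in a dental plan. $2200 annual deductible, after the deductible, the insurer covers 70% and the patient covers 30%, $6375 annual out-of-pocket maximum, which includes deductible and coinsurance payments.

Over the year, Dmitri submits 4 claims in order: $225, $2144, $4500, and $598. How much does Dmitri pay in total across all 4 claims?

Claim 1 — $225: fully absorbed by the deductible. Patient owes $225 (running OOP $225).
Claim 2 — $2144: $1975 to deductible, leaving $169; patient's 30% is $50.70. Patient pays $2025.70; OOP now $2250.70.
Claim 3 — $4500: deductible already satisfied, so patient's share is 30% × $4500 = $1350. Cost to patient: $1350. OOP to date $3600.70.
Claim 4 — $598: 30% coinsurance on $598 = $179.40. Patient owes $179.40 (running OOP $3780.10).
Total paid by the patient: $225 + $2025.70 + $1350 + $179.40 = $3780.10.

$3780.10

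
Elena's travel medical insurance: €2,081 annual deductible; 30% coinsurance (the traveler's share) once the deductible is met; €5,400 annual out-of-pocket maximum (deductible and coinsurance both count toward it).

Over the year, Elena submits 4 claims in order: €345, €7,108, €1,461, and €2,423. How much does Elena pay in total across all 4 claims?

Bill 1, €345: fully absorbed by the deductible. Traveler owes €345 (running OOP €345).
Bill 2, €7,108: deductible takes €1,736, €5,372 remains; traveler's 30% is €1,611.60. Cost to traveler: €3,347.60. OOP to date €3,692.60.
Bill 3, €1,461: 30% coinsurance on €1,461 = €438.30. Traveler pays €438.30; OOP now €4,130.90.
Bill 4, €2,423: deductible already satisfied, so traveler's share is 30% × €2,423 = €726.90. Cost to traveler: €726.90. OOP to date €4,857.80.
Summing the traveler's payments: €345 + €3,347.60 + €438.30 + €726.90 = €4,857.80.

€4,857.80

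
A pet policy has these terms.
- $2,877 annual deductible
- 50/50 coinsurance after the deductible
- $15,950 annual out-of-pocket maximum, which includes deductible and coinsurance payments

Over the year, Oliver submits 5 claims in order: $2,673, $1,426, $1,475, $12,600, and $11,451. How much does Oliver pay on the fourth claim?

$6,300

Claim 1 ($2,673): all of it applies to the deductible. Owner owes $2,673 (running OOP $2,673).
Claim 2 ($1,426): $204 to deductible, leaving $1,222; coinsurance $1,222 × 50% = $611. Owner owes $815 (running OOP $3,488).
Claim 3 ($1,475): 50% coinsurance on $1,475 = $737.50. Cost to owner: $737.50. OOP to date $4,225.50.
Claim 4 ($12,600): deductible already satisfied, so owner's share is 50% × $12,600 = $6,300. Owner pays $6,300; OOP now $10,525.50.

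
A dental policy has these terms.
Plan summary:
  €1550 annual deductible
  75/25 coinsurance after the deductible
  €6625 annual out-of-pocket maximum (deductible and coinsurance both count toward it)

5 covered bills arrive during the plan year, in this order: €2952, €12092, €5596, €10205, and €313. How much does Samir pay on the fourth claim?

#1 (€2952): €1550 finishes the deductible; €1402 goes to coinsurance; patient's 25% is €350.50. Cost to patient: €1900.50. OOP to date €1900.50.
#2 (€12092): 25% coinsurance on €12092 = €3023. Patient owes €3023 (running OOP €4923.50).
#3 (€5596): deductible met; 25% of €5596 = €1399. Cost to patient: €1399. OOP to date €6322.50.
#4 (€10205): 25% coinsurance on €10205 = €2551.25. OOP would hit €8873.75 > €6625, so the cap limits the patient to €6625 − €6322.50 = €302.50.

€302.50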